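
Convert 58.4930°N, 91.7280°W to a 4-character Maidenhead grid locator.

EO48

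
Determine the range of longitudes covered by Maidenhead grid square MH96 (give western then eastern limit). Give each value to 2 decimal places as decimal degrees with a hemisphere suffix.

Field M=12, H=7: +12·20° lon, +7·10° lat → SW at lon 60°, lat -20°.
Square 9, 6: +9·2° lon, +6·1° lat → SW at lon 78°, lat -14°.
Cell spans 2° lon × 1° lat.
west 78.00° E, east 80.00° E.

78.00° E, 80.00° E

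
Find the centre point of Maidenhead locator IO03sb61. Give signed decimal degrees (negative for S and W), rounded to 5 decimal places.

Field I=8, O=14: +8·20° lon, +14·10° lat → SW at lon -20°, lat 50°.
Square 0, 3: +0·2° lon, +3·1° lat → SW at lon -20°, lat 53°.
Subsquare s=18, b=1: +18·0.0833333° lon, +1·0.0416667° lat → SW at lon -18.5°, lat 53.0417°.
Extended square 6, 1: +6·0.00833333° lon, +1·0.00416667° lat → SW at lon -18.45°, lat 53.0458°.
Cell spans 0.00833333° lon × 0.00416667° lat. Centre is SW corner plus half of each.
latitude 53.04792, longitude -18.44583.

53.04792, -18.44583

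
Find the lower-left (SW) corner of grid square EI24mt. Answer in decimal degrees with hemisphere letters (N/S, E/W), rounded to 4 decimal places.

5.2083° S, 95.0000° W

Field E=4, I=8: +4·20° lon, +8·10° lat → SW at lon -100°, lat -10°.
Square 2, 4: +2·2° lon, +4·1° lat → SW at lon -96°, lat -6°.
Subsquare m=12, t=19: +12·0.0833333° lon, +19·0.0416667° lat → SW at lon -95°, lat -5.20833°.
latitude 5.2083° S, longitude 95.0000° W.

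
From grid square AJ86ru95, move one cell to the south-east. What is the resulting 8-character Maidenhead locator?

AJ86su04

Longitude extended square 9; +1 → 10, wraps to 0, carry into subsquare.
Longitude subsquare r = 17; +1 → 18 = s.
Latitude extended square 5; −1 → 4.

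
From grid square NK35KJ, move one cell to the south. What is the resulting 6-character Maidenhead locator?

NK35ki

Latitude subsquare j = 9; −1 → 8 = i.
The longitude characters are unchanged.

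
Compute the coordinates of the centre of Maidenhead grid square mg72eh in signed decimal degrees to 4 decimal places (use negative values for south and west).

Field M=12, G=6: +12·20° lon, +6·10° lat → SW at lon 60°, lat -30°.
Square 7, 2: +7·2° lon, +2·1° lat → SW at lon 74°, lat -28°.
Subsquare e=4, h=7: +4·0.0833333° lon, +7·0.0416667° lat → SW at lon 74.3333°, lat -27.7083°.
Cell spans 0.0833333° lon × 0.0416667° lat. Centre is SW corner plus half of each.
latitude -27.6875, longitude 74.3750.

-27.6875, 74.3750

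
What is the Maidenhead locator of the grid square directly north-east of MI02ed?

MI02fe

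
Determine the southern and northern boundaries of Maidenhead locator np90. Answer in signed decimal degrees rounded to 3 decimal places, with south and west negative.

Field N=13, P=15: +13·20° lon, +15·10° lat → SW at lon 80°, lat 60°.
Square 9, 0: +9·2° lon, +0·1° lat → SW at lon 98°, lat 60°.
Cell spans 2° lon × 1° lat.
south 60.000, north 61.000.

60.000, 61.000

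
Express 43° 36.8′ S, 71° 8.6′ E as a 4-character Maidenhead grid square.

ME56

Add 180° to longitude and 90° to latitude: 251.14, 46.39.
Field: lon ⌊251.14/20⌋ = 12 → M; lat ⌊46.39/10⌋ = 4 → E.
Square: lon ⌊11.14/2⌋ = 5; lat ⌊6.39/1⌋ = 6.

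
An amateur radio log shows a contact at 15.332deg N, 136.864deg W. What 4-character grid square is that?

Shift to the Maidenhead origin (180°W, 90°S): lon 43.14, lat 105.33.
Field: lon ⌊43.14/20⌋ = 2 → C; lat ⌊105.33/10⌋ = 10 → K.
Square: lon ⌊3.14/2⌋ = 1; lat ⌊5.33/1⌋ = 5.

CK15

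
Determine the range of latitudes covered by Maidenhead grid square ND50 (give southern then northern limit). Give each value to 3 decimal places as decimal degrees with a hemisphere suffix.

60.000° S, 59.000° S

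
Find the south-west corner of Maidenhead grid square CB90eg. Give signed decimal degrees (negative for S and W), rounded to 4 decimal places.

-79.7500, -121.6667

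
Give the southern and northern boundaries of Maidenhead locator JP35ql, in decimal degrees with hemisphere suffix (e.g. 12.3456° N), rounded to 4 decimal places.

65.4583° N, 65.5000° N

Field J=9, P=15: +9·20° lon, +15·10° lat → SW at lon 0°, lat 60°.
Square 3, 5: +3·2° lon, +5·1° lat → SW at lon 6°, lat 65°.
Subsquare q=16, l=11: +16·0.0833333° lon, +11·0.0416667° lat → SW at lon 7.33333°, lat 65.4583°.
Cell spans 0.0833333° lon × 0.0416667° lat.
south 65.4583° N, north 65.5000° N.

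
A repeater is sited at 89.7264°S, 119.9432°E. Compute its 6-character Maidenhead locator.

Shift to the Maidenhead origin (180°W, 90°S): lon 299.9432, lat 0.2736.
Field (20°×10°, letters A–R): 299.9432/20 → 14 → O, 0.2736/10 → 0 → A; chars OA.
Square (2°×1°, digits 0–9): 19.9432/2 → 9, 0.2736/1 → 0; chars 90.
Subsquare (5′×2.5′, letters a–x): 1.9432/0.0833333 → 23 → x, 0.2736/0.0416667 → 6 → g; chars xg.

OA90xg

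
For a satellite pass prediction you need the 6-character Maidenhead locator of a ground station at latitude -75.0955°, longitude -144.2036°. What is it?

BB74vv

Shift to the Maidenhead origin (180°W, 90°S): lon 35.7964, lat 14.9045.
Field: lon ⌊35.7964/20⌋ = 1 → B; lat ⌊14.9045/10⌋ = 1 → B.
Square: lon ⌊15.7964/2⌋ = 7; lat ⌊4.9045/1⌋ = 4.
Subsquare: lon ⌊1.7964/0.0833333⌋ = 21 → v; lat ⌊0.9045/0.0416667⌋ = 21 → v.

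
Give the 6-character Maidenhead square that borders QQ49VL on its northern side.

QQ49vm

Latitude subsquare l = 11; +1 → 12 = m.
The longitude characters are unchanged.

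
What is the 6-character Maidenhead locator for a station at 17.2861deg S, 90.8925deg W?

EH42nr

Shift to the Maidenhead origin (180°W, 90°S): lon 89.1075, lat 72.7139.
Field: 89.1075/20 → 4 → E, 72.7139/10 → 7 → H; chars EH.
Square: 9.1075/2 → 4, 2.7139/1 → 2; chars 42.
Subsquare: 1.1075/0.0833333 → 13 → n, 0.7139/0.0416667 → 17 → r; chars nr.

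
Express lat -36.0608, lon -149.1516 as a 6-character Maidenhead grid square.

Add 180° to longitude and 90° to latitude: 30.8484, 53.9392.
Field: lon ⌊30.8484/20⌋ = 1 → B; lat ⌊53.9392/10⌋ = 5 → F.
Square: lon ⌊10.8484/2⌋ = 5; lat ⌊3.9392/1⌋ = 3.
Subsquare: lon ⌊0.8484/0.0833333⌋ = 10 → k; lat ⌊0.9392/0.0416667⌋ = 22 → w.

BF53kw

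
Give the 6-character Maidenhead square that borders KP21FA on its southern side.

KP20fx

Latitude subsquare a = 0; −1 → -1, wraps to 23 = x, carry into square.
Latitude square 1; −1 → 0.
The longitude characters are unchanged.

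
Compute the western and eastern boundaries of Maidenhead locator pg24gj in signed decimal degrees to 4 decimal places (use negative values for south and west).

Field P=15, G=6: +15·20° lon, +6·10° lat → SW at lon 120°, lat -30°.
Square 2, 4: +2·2° lon, +4·1° lat → SW at lon 124°, lat -26°.
Subsquare g=6, j=9: +6·0.0833333° lon, +9·0.0416667° lat → SW at lon 124.5°, lat -25.625°.
Cell spans 0.0833333° lon × 0.0416667° lat.
west 124.5000, east 124.5833.

124.5000, 124.5833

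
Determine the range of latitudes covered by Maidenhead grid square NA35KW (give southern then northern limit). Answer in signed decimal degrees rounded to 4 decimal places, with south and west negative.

-84.0833, -84.0417

Field N=13, A=0: +13·20° lon, +0·10° lat → SW at lon 80°, lat -90°.
Square 3, 5: +3·2° lon, +5·1° lat → SW at lon 86°, lat -85°.
Subsquare k=10, w=22: +10·0.0833333° lon, +22·0.0416667° lat → SW at lon 86.8333°, lat -84.0833°.
Cell spans 0.0833333° lon × 0.0416667° lat.
south -84.0833, north -84.0417.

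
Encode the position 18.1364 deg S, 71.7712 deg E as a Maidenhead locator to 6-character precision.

Add 180° to longitude and 90° to latitude: 251.7712, 71.8636.
Field: 251.7712/20 → 12 → M, 71.8636/10 → 7 → H; chars MH.
Square: 11.7712/2 → 5, 1.8636/1 → 1; chars 51.
Subsquare: 1.7712/0.0833333 → 21 → v, 0.8636/0.0416667 → 20 → u; chars vu.

MH51vu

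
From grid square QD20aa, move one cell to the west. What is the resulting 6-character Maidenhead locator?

Longitude subsquare a = 0; −1 → -1, wraps to 23 = x, carry into square.
Longitude square 2; −1 → 1.
The latitude characters are unchanged.

QD10xa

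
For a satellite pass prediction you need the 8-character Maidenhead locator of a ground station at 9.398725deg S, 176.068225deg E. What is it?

Add 180° to longitude and 90° to latitude: 356.06822, 80.60128.
Field: lon ⌊356.06822/20⌋ = 17 → R; lat ⌊80.60128/10⌋ = 8 → I.
Square: lon ⌊16.06822/2⌋ = 8; lat ⌊0.60128/1⌋ = 0.
Subsquare: lon ⌊0.06822/0.0833333⌋ = 0 → a; lat ⌊0.60128/0.0416667⌋ = 14 → o.
Extended square: lon ⌊0.06822/0.00833333⌋ = 8; lat ⌊0.01794/0.00416667⌋ = 4.

RI80ao84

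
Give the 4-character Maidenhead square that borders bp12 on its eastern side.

BP22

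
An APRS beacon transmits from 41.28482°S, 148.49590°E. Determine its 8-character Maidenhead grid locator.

QE48fr91

Shift to the Maidenhead origin (180°W, 90°S): lon 328.49590, lat 48.71518.
Field: lon ⌊328.49590/20⌋ = 16 → Q; lat ⌊48.71518/10⌋ = 4 → E.
Square: lon ⌊8.49590/2⌋ = 4; lat ⌊8.71518/1⌋ = 8.
Subsquare: lon ⌊0.49590/0.0833333⌋ = 5 → f; lat ⌊0.71518/0.0416667⌋ = 17 → r.
Extended square: lon ⌊0.07923/0.00833333⌋ = 9; lat ⌊0.00685/0.00416667⌋ = 1.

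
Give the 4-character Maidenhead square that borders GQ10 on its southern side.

GP19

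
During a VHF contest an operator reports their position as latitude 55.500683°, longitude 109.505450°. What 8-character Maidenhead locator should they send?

OO45sm00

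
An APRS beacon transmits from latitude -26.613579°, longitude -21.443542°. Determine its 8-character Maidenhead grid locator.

Add 180° to longitude and 90° to latitude: 158.55646, 63.38642.
Field: 158.55646/20 → 7 → H, 63.38642/10 → 6 → G; chars HG.
Square: 18.55646/2 → 9, 3.38642/1 → 3; chars 93.
Subsquare: 0.55646/0.0833333 → 6 → g, 0.38642/0.0416667 → 9 → j; chars gj.
Extended square: 0.05646/0.00833333 → 6, 0.01142/0.00416667 → 2; chars 62.

HG93gj62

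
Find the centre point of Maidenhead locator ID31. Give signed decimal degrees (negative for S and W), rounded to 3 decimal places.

-58.500, -13.000

Field I=8, D=3: +8·20° lon, +3·10° lat → SW at lon -20°, lat -60°.
Square 3, 1: +3·2° lon, +1·1° lat → SW at lon -14°, lat -59°.
Cell spans 2° lon × 1° lat. Centre is SW corner plus half of each.
latitude -58.500, longitude -13.000.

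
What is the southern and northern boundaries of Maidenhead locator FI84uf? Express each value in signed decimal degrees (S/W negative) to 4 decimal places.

-5.7917, -5.7500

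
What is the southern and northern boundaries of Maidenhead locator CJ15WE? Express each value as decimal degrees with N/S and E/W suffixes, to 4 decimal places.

Field C=2, J=9: +2·20° lon, +9·10° lat → SW at lon -140°, lat 0°.
Square 1, 5: +1·2° lon, +5·1° lat → SW at lon -138°, lat 5°.
Subsquare w=22, e=4: +22·0.0833333° lon, +4·0.0416667° lat → SW at lon -136.167°, lat 5.16667°.
Cell spans 0.0833333° lon × 0.0416667° lat.
south 5.1667° N, north 5.2083° N.

5.1667° N, 5.2083° N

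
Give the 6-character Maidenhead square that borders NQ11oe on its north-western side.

NQ11nf

Longitude subsquare o = 14; −1 → 13 = n.
Latitude subsquare e = 4; +1 → 5 = f.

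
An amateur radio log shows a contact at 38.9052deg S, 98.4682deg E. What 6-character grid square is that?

NF91fc

Shift to the Maidenhead origin (180°W, 90°S): lon 278.4682, lat 51.0948.
Field: 278.4682/20 → 13 → N, 51.0948/10 → 5 → F; chars NF.
Square: 18.4682/2 → 9, 1.0948/1 → 1; chars 91.
Subsquare: 0.4682/0.0833333 → 5 → f, 0.0948/0.0416667 → 2 → c; chars fc.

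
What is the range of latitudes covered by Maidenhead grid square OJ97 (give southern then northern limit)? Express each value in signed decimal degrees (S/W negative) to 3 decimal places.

7.000, 8.000

Field O=14, J=9: +14·20° lon, +9·10° lat → SW at lon 100°, lat 0°.
Square 9, 7: +9·2° lon, +7·1° lat → SW at lon 118°, lat 7°.
Cell spans 2° lon × 1° lat.
south 7.000, north 8.000.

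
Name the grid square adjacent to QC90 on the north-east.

RC01

Longitude square 9; +1 → 10, wraps to 0, carry into field.
Longitude field Q = 16; +1 → 17 = R.
Latitude square 0; +1 → 1.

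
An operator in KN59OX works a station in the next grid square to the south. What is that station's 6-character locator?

KN59ow

Latitude subsquare x = 23; −1 → 22 = w.
The longitude characters are unchanged.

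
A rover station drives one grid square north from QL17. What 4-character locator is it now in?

QL18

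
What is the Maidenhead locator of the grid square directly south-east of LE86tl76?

Longitude extended square 7; +1 → 8.
Latitude extended square 6; −1 → 5.

LE86tl85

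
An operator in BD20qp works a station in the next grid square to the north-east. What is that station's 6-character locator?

BD20rq

Longitude subsquare q = 16; +1 → 17 = r.
Latitude subsquare p = 15; +1 → 16 = q.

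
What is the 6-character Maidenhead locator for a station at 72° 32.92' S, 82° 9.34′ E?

NB17bk

Shift to the Maidenhead origin (180°W, 90°S): lon 262.1557, lat 17.4513.
Field: 262.1557/20 → 13 → N, 17.4513/10 → 1 → B; chars NB.
Square: 2.1557/2 → 1, 7.4513/1 → 7; chars 17.
Subsquare: 0.1557/0.0833333 → 1 → b, 0.4513/0.0416667 → 10 → k; chars bk.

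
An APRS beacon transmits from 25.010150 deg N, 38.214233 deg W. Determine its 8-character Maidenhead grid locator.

HL05va42

Add 180° to longitude and 90° to latitude: 141.78577, 115.01015.
Field: 141.78577/20 → 7 → H, 115.01015/10 → 11 → L; chars HL.
Square: 1.78577/2 → 0, 5.01015/1 → 5; chars 05.
Subsquare: 1.78577/0.0833333 → 21 → v, 0.01015/0.0416667 → 0 → a; chars va.
Extended square: 0.03577/0.00833333 → 4, 0.01015/0.00416667 → 2; chars 42.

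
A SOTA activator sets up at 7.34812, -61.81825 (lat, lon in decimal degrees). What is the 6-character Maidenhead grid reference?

FJ97ci

Offset from 180°W / 90°S: lon 118.1817°, lat 97.3481°.
Field: 118.1817/20 → 5 → F, 97.3481/10 → 9 → J; chars FJ.
Square: 18.1817/2 → 9, 7.3481/1 → 7; chars 97.
Subsquare: 0.1817/0.0833333 → 2 → c, 0.3481/0.0416667 → 8 → i; chars ci.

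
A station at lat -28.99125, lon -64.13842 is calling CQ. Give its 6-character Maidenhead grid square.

FG71wa

Add 180° to longitude and 90° to latitude: 115.8616, 61.0087.
Field: lon ⌊115.8616/20⌋ = 5 → F; lat ⌊61.0087/10⌋ = 6 → G.
Square: lon ⌊15.8616/2⌋ = 7; lat ⌊1.0087/1⌋ = 1.
Subsquare: lon ⌊1.8616/0.0833333⌋ = 22 → w; lat ⌊0.0087/0.0416667⌋ = 0 → a.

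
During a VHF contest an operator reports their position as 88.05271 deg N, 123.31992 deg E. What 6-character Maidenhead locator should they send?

Offset from 180°W / 90°S: lon 303.3199°, lat 178.0527°.
Field (20°×10°, letters A–R): 303.3199/20 → 15 → P, 178.0527/10 → 17 → R; chars PR.
Square (2°×1°, digits 0–9): 3.3199/2 → 1, 8.0527/1 → 8; chars 18.
Subsquare (5′×2.5′, letters a–x): 1.3199/0.0833333 → 15 → p, 0.0527/0.0416667 → 1 → b; chars pb.

PR18pb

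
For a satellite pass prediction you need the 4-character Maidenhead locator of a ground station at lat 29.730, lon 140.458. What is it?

Shift to the Maidenhead origin (180°W, 90°S): lon 320.46, lat 119.73.
Field (20°×10°, letters A–R): lon ⌊320.46/20⌋ = 16 → Q; lat ⌊119.73/10⌋ = 11 → L.
Square (2°×1°, digits 0–9): lon ⌊0.46/2⌋ = 0; lat ⌊9.73/1⌋ = 9.

QL09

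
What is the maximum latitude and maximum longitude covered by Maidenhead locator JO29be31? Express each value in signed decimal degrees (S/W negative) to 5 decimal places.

Field J=9, O=14: +9·20° lon, +14·10° lat → SW at lon 0°, lat 50°.
Square 2, 9: +2·2° lon, +9·1° lat → SW at lon 4°, lat 59°.
Subsquare b=1, e=4: +1·0.0833333° lon, +4·0.0416667° lat → SW at lon 4.08333°, lat 59.1667°.
Extended square 3, 1: +3·0.00833333° lon, +1·0.00416667° lat → SW at lon 4.10833°, lat 59.1708°.
Cell spans 0.00833333° lon × 0.00416667° lat. NE corner is SW corner plus one full cell.
latitude 59.17500, longitude 4.11667.

59.17500, 4.11667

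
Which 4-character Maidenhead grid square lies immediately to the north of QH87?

Latitude square 7; +1 → 8.
The longitude characters are unchanged.

QH88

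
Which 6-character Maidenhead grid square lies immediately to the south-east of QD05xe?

Longitude subsquare x = 23; +1 → 24, wraps to 0 = a, carry into square.
Longitude square 0; +1 → 1.
Latitude subsquare e = 4; −1 → 3 = d.

QD15ad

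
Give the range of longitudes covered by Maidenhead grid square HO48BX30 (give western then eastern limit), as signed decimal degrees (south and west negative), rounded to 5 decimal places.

-31.89167, -31.88333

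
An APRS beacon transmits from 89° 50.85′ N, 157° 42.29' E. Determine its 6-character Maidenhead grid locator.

QR89uu

Offset from 180°W / 90°S: lon 337.7048°, lat 179.8475°.
Field: lon ⌊337.7048/20⌋ = 16 → Q; lat ⌊179.8475/10⌋ = 17 → R.
Square: lon ⌊17.7048/2⌋ = 8; lat ⌊9.8475/1⌋ = 9.
Subsquare: lon ⌊1.7048/0.0833333⌋ = 20 → u; lat ⌊0.8475/0.0416667⌋ = 20 → u.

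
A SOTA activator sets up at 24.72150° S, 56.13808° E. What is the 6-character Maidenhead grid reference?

Add 180° to longitude and 90° to latitude: 236.1381, 65.2785.
Field: lon ⌊236.1381/20⌋ = 11 → L; lat ⌊65.2785/10⌋ = 6 → G.
Square: lon ⌊16.1381/2⌋ = 8; lat ⌊5.2785/1⌋ = 5.
Subsquare: lon ⌊0.1381/0.0833333⌋ = 1 → b; lat ⌊0.2785/0.0416667⌋ = 6 → g.

LG85bg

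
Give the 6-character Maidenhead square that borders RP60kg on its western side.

Longitude subsquare k = 10; −1 → 9 = j.
The latitude characters are unchanged.

RP60jg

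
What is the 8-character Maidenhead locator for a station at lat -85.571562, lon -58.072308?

GA04xk12

Offset from 180°W / 90°S: lon 121.92769°, lat 4.42844°.
Field (20°×10°, letters A–R): 121.92769/20 → 6 → G, 4.42844/10 → 0 → A; chars GA.
Square (2°×1°, digits 0–9): 1.92769/2 → 0, 4.42844/1 → 4; chars 04.
Subsquare (5′×2.5′, letters a–x): 1.92769/0.0833333 → 23 → x, 0.42844/0.0416667 → 10 → k; chars xk.
Extended square (30″×15″, digits 0–9): 0.01103/0.00833333 → 1, 0.01177/0.00416667 → 2; chars 12.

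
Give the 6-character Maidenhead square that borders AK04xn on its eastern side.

Longitude subsquare x = 23; +1 → 24, wraps to 0 = a, carry into square.
Longitude square 0; +1 → 1.
The latitude characters are unchanged.

AK14an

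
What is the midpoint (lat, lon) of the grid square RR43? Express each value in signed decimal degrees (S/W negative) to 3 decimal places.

Field R=17, R=17: +17·20° lon, +17·10° lat → SW at lon 160°, lat 80°.
Square 4, 3: +4·2° lon, +3·1° lat → SW at lon 168°, lat 83°.
Cell spans 2° lon × 1° lat. Centre is SW corner plus half of each.
latitude 83.500, longitude 169.000.

83.500, 169.000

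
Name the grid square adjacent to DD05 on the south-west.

Longitude square 0; −1 → -1, wraps to 9, carry into field.
Longitude field D = 3; −1 → 2 = C.
Latitude square 5; −1 → 4.

CD94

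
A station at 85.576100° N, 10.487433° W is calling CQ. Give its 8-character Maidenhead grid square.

Shift to the Maidenhead origin (180°W, 90°S): lon 169.51257, lat 175.57610.
Field: 169.51257/20 → 8 → I, 175.57610/10 → 17 → R; chars IR.
Square: 9.51257/2 → 4, 5.57610/1 → 5; chars 45.
Subsquare: 1.51257/0.0833333 → 18 → s, 0.57610/0.0416667 → 13 → n; chars sn.
Extended square: 0.01257/0.00833333 → 1, 0.03443/0.00416667 → 8; chars 18.

IR45sn18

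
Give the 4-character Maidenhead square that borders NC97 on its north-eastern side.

OC08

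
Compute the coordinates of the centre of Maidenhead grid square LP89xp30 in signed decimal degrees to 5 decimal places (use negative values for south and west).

Field L=11, P=15: +11·20° lon, +15·10° lat → SW at lon 40°, lat 60°.
Square 8, 9: +8·2° lon, +9·1° lat → SW at lon 56°, lat 69°.
Subsquare x=23, p=15: +23·0.0833333° lon, +15·0.0416667° lat → SW at lon 57.9167°, lat 69.625°.
Extended square 3, 0: +3·0.00833333° lon, +0·0.00416667° lat → SW at lon 57.9417°, lat 69.625°.
Cell spans 0.00833333° lon × 0.00416667° lat. Centre is SW corner plus half of each.
latitude 69.62708, longitude 57.94583.

69.62708, 57.94583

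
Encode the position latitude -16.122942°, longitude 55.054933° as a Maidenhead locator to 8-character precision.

LH73mv60

Add 180° to longitude and 90° to latitude: 235.05493, 73.87706.
Field: lon ⌊235.05493/20⌋ = 11 → L; lat ⌊73.87706/10⌋ = 7 → H.
Square: lon ⌊15.05493/2⌋ = 7; lat ⌊3.87706/1⌋ = 3.
Subsquare: lon ⌊1.05493/0.0833333⌋ = 12 → m; lat ⌊0.87706/0.0416667⌋ = 21 → v.
Extended square: lon ⌊0.05493/0.00833333⌋ = 6; lat ⌊0.00206/0.00416667⌋ = 0.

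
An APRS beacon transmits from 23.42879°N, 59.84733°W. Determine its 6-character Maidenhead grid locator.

Offset from 180°W / 90°S: lon 120.1527°, lat 113.4288°.
Field: lon ⌊120.1527/20⌋ = 6 → G; lat ⌊113.4288/10⌋ = 11 → L.
Square: lon ⌊0.1527/2⌋ = 0; lat ⌊3.4288/1⌋ = 3.
Subsquare: lon ⌊0.1527/0.0833333⌋ = 1 → b; lat ⌊0.4288/0.0416667⌋ = 10 → k.

GL03bk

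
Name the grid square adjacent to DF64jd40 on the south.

DF64jc49

Latitude extended square 0; −1 → -1, wraps to 9, carry into subsquare.
Latitude subsquare d = 3; −1 → 2 = c.
The longitude characters are unchanged.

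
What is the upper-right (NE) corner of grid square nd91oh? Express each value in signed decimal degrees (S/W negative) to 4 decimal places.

Field N=13, D=3: +13·20° lon, +3·10° lat → SW at lon 80°, lat -60°.
Square 9, 1: +9·2° lon, +1·1° lat → SW at lon 98°, lat -59°.
Subsquare o=14, h=7: +14·0.0833333° lon, +7·0.0416667° lat → SW at lon 99.1667°, lat -58.7083°.
Cell spans 0.0833333° lon × 0.0416667° lat. NE corner is SW corner plus one full cell.
latitude -58.6667, longitude 99.2500.

-58.6667, 99.2500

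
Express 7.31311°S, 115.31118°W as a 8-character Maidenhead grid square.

Add 180° to longitude and 90° to latitude: 64.68882, 82.68689.
Field (20°×10°, letters A–R): lon ⌊64.68882/20⌋ = 3 → D; lat ⌊82.68689/10⌋ = 8 → I.
Square (2°×1°, digits 0–9): lon ⌊4.68882/2⌋ = 2; lat ⌊2.68689/1⌋ = 2.
Subsquare (5′×2.5′, letters a–x): lon ⌊0.68882/0.0833333⌋ = 8 → i; lat ⌊0.68689/0.0416667⌋ = 16 → q.
Extended square (30″×15″, digits 0–9): lon ⌊0.02215/0.00833333⌋ = 2; lat ⌊0.02022/0.00416667⌋ = 4.

DI22iq24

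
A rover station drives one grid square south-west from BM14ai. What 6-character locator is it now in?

BM04xh

Longitude subsquare a = 0; −1 → -1, wraps to 23 = x, carry into square.
Longitude square 1; −1 → 0.
Latitude subsquare i = 8; −1 → 7 = h.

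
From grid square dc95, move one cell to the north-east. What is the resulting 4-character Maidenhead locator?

EC06

Longitude square 9; +1 → 10, wraps to 0, carry into field.
Longitude field D = 3; +1 → 4 = E.
Latitude square 5; +1 → 6.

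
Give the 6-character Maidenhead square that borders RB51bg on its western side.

RB51ag

Longitude subsquare b = 1; −1 → 0 = a.
The latitude characters are unchanged.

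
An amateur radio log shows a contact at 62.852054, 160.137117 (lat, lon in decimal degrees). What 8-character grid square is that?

RP02bu64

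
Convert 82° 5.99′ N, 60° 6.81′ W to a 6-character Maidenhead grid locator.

FR92wc

Offset from 180°W / 90°S: lon 119.8865°, lat 172.0998°.
Field (20°×10°, letters A–R): lon ⌊119.8865/20⌋ = 5 → F; lat ⌊172.0998/10⌋ = 17 → R.
Square (2°×1°, digits 0–9): lon ⌊19.8865/2⌋ = 9; lat ⌊2.0998/1⌋ = 2.
Subsquare (5′×2.5′, letters a–x): lon ⌊1.8865/0.0833333⌋ = 22 → w; lat ⌊0.0998/0.0416667⌋ = 2 → c.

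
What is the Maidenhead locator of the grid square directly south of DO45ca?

Latitude subsquare a = 0; −1 → -1, wraps to 23 = x, carry into square.
Latitude square 5; −1 → 4.
The longitude characters are unchanged.

DO44cx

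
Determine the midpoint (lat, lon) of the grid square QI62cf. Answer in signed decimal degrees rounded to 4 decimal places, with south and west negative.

Field Q=16, I=8: +16·20° lon, +8·10° lat → SW at lon 140°, lat -10°.
Square 6, 2: +6·2° lon, +2·1° lat → SW at lon 152°, lat -8°.
Subsquare c=2, f=5: +2·0.0833333° lon, +5·0.0416667° lat → SW at lon 152.167°, lat -7.79167°.
Cell spans 0.0833333° lon × 0.0416667° lat. Centre is SW corner plus half of each.
latitude -7.7708, longitude 152.2083.

-7.7708, 152.2083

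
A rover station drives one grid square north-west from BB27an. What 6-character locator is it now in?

BB17xo

Longitude subsquare a = 0; −1 → -1, wraps to 23 = x, carry into square.
Longitude square 2; −1 → 1.
Latitude subsquare n = 13; +1 → 14 = o.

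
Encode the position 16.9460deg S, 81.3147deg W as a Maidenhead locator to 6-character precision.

EH93ib

Add 180° to longitude and 90° to latitude: 98.6853, 73.0540.
Field: lon ⌊98.6853/20⌋ = 4 → E; lat ⌊73.0540/10⌋ = 7 → H.
Square: lon ⌊18.6853/2⌋ = 9; lat ⌊3.0540/1⌋ = 3.
Subsquare: lon ⌊0.6853/0.0833333⌋ = 8 → i; lat ⌊0.0540/0.0416667⌋ = 1 → b.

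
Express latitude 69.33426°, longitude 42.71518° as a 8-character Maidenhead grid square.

LP19ii50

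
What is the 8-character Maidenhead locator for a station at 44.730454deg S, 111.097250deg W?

DE45kg84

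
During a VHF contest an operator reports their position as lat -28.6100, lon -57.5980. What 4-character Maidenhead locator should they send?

Add 180° to longitude and 90° to latitude: 122.40, 61.39.
Field: lon ⌊122.40/20⌋ = 6 → G; lat ⌊61.39/10⌋ = 6 → G.
Square: lon ⌊2.40/2⌋ = 1; lat ⌊1.39/1⌋ = 1.

GG11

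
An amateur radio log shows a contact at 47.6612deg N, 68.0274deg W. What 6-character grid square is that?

Add 180° to longitude and 90° to latitude: 111.9726, 137.6612.
Field: lon ⌊111.9726/20⌋ = 5 → F; lat ⌊137.6612/10⌋ = 13 → N.
Square: lon ⌊11.9726/2⌋ = 5; lat ⌊7.6612/1⌋ = 7.
Subsquare: lon ⌊1.9726/0.0833333⌋ = 23 → x; lat ⌊0.6612/0.0416667⌋ = 15 → p.

FN57xp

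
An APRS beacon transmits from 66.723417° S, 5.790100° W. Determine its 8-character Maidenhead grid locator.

IC73cg56

Offset from 180°W / 90°S: lon 174.20990°, lat 23.27658°.
Field (20°×10°, letters A–R): 174.20990/20 → 8 → I, 23.27658/10 → 2 → C; chars IC.
Square (2°×1°, digits 0–9): 14.20990/2 → 7, 3.27658/1 → 3; chars 73.
Subsquare (5′×2.5′, letters a–x): 0.20990/0.0833333 → 2 → c, 0.27658/0.0416667 → 6 → g; chars cg.
Extended square (30″×15″, digits 0–9): 0.04323/0.00833333 → 5, 0.02658/0.00416667 → 6; chars 56.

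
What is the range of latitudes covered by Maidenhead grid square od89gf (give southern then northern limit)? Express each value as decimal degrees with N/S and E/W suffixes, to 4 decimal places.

Field O=14, D=3: +14·20° lon, +3·10° lat → SW at lon 100°, lat -60°.
Square 8, 9: +8·2° lon, +9·1° lat → SW at lon 116°, lat -51°.
Subsquare g=6, f=5: +6·0.0833333° lon, +5·0.0416667° lat → SW at lon 116.5°, lat -50.7917°.
Cell spans 0.0833333° lon × 0.0416667° lat.
south 50.7917° S, north 50.7500° S.

50.7917° S, 50.7500° S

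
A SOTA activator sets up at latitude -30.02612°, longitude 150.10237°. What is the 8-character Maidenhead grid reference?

QF59bx23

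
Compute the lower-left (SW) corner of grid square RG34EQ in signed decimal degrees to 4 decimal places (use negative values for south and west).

Field R=17, G=6: +17·20° lon, +6·10° lat → SW at lon 160°, lat -30°.
Square 3, 4: +3·2° lon, +4·1° lat → SW at lon 166°, lat -26°.
Subsquare e=4, q=16: +4·0.0833333° lon, +16·0.0416667° lat → SW at lon 166.333°, lat -25.3333°.
latitude -25.3333, longitude 166.3333.

-25.3333, 166.3333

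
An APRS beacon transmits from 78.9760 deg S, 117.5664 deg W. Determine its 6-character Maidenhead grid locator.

Shift to the Maidenhead origin (180°W, 90°S): lon 62.4336, lat 11.0240.
Field: lon ⌊62.4336/20⌋ = 3 → D; lat ⌊11.0240/10⌋ = 1 → B.
Square: lon ⌊2.4336/2⌋ = 1; lat ⌊1.0240/1⌋ = 1.
Subsquare: lon ⌊0.4336/0.0833333⌋ = 5 → f; lat ⌊0.0240/0.0416667⌋ = 0 → a.

DB11fa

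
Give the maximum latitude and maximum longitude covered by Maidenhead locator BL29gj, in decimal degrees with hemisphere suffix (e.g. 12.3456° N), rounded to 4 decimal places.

Field B=1, L=11: +1·20° lon, +11·10° lat → SW at lon -160°, lat 20°.
Square 2, 9: +2·2° lon, +9·1° lat → SW at lon -156°, lat 29°.
Subsquare g=6, j=9: +6·0.0833333° lon, +9·0.0416667° lat → SW at lon -155.5°, lat 29.375°.
Cell spans 0.0833333° lon × 0.0416667° lat. NE corner is SW corner plus one full cell.
latitude 29.4167° N, longitude 155.4167° W.

29.4167° N, 155.4167° W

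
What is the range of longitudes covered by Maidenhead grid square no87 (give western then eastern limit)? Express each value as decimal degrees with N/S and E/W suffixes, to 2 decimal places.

Field N=13, O=14: +13·20° lon, +14·10° lat → SW at lon 80°, lat 50°.
Square 8, 7: +8·2° lon, +7·1° lat → SW at lon 96°, lat 57°.
Cell spans 2° lon × 1° lat.
west 96.00° E, east 98.00° E.

96.00° E, 98.00° E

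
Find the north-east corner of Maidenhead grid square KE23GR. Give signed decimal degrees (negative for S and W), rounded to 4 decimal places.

Field K=10, E=4: +10·20° lon, +4·10° lat → SW at lon 20°, lat -50°.
Square 2, 3: +2·2° lon, +3·1° lat → SW at lon 24°, lat -47°.
Subsquare g=6, r=17: +6·0.0833333° lon, +17·0.0416667° lat → SW at lon 24.5°, lat -46.2917°.
Cell spans 0.0833333° lon × 0.0416667° lat. NE corner is SW corner plus one full cell.
latitude -46.2500, longitude 24.5833.

-46.2500, 24.5833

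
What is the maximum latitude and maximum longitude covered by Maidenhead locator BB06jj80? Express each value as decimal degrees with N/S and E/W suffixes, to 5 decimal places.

73.62083° S, 159.17500° W

Field B=1, B=1: +1·20° lon, +1·10° lat → SW at lon -160°, lat -80°.
Square 0, 6: +0·2° lon, +6·1° lat → SW at lon -160°, lat -74°.
Subsquare j=9, j=9: +9·0.0833333° lon, +9·0.0416667° lat → SW at lon -159.25°, lat -73.625°.
Extended square 8, 0: +8·0.00833333° lon, +0·0.00416667° lat → SW at lon -159.183°, lat -73.625°.
Cell spans 0.00833333° lon × 0.00416667° lat. NE corner is SW corner plus one full cell.
latitude 73.62083° S, longitude 159.17500° W.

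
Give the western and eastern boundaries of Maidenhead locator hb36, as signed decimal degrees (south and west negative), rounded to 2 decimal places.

-34.00, -32.00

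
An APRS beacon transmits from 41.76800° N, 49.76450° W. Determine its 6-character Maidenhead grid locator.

GN51cs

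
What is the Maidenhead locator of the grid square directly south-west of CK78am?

CK68xl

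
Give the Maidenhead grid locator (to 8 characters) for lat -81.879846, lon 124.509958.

PA28gc18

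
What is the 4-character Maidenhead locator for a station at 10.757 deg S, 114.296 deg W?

Shift to the Maidenhead origin (180°W, 90°S): lon 65.70, lat 79.24.
Field: lon ⌊65.70/20⌋ = 3 → D; lat ⌊79.24/10⌋ = 7 → H.
Square: lon ⌊5.70/2⌋ = 2; lat ⌊9.24/1⌋ = 9.

DH29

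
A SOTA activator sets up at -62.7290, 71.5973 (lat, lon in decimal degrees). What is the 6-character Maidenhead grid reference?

MC57tg

Add 180° to longitude and 90° to latitude: 251.5973, 27.2710.
Field: 251.5973/20 → 12 → M, 27.2710/10 → 2 → C; chars MC.
Square: 11.5973/2 → 5, 7.2710/1 → 7; chars 57.
Subsquare: 1.5973/0.0833333 → 19 → t, 0.2710/0.0416667 → 6 → g; chars tg.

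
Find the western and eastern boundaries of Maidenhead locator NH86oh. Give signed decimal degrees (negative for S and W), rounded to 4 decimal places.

Field N=13, H=7: +13·20° lon, +7·10° lat → SW at lon 80°, lat -20°.
Square 8, 6: +8·2° lon, +6·1° lat → SW at lon 96°, lat -14°.
Subsquare o=14, h=7: +14·0.0833333° lon, +7·0.0416667° lat → SW at lon 97.1667°, lat -13.7083°.
Cell spans 0.0833333° lon × 0.0416667° lat.
west 97.1667, east 97.2500.

97.1667, 97.2500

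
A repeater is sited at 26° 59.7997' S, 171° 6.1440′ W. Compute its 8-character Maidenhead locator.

Shift to the Maidenhead origin (180°W, 90°S): lon 8.89760, lat 63.00334.
Field (20°×10°, letters A–R): 8.89760/20 → 0 → A, 63.00334/10 → 6 → G; chars AG.
Square (2°×1°, digits 0–9): 8.89760/2 → 4, 3.00334/1 → 3; chars 43.
Subsquare (5′×2.5′, letters a–x): 0.89760/0.0833333 → 10 → k, 0.00334/0.0416667 → 0 → a; chars ka.
Extended square (30″×15″, digits 0–9): 0.06427/0.00833333 → 7, 0.00334/0.00416667 → 0; chars 70.

AG43ka70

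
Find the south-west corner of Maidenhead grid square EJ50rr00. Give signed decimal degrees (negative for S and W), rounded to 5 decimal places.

0.70833, -88.58333

Field E=4, J=9: +4·20° lon, +9·10° lat → SW at lon -100°, lat 0°.
Square 5, 0: +5·2° lon, +0·1° lat → SW at lon -90°, lat 0°.
Subsquare r=17, r=17: +17·0.0833333° lon, +17·0.0416667° lat → SW at lon -88.5833°, lat 0.708333°.
Extended square 0, 0: +0·0.00833333° lon, +0·0.00416667° lat → SW at lon -88.5833°, lat 0.708333°.
latitude 0.70833, longitude -88.58333.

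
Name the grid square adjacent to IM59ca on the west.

IM59ba

Longitude subsquare c = 2; −1 → 1 = b.
The latitude characters are unchanged.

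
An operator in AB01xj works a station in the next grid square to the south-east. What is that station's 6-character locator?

Longitude subsquare x = 23; +1 → 24, wraps to 0 = a, carry into square.
Longitude square 0; +1 → 1.
Latitude subsquare j = 9; −1 → 8 = i.

AB11ai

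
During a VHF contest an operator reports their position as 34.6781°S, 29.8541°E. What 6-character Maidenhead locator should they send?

Shift to the Maidenhead origin (180°W, 90°S): lon 209.8541, lat 55.3219.
Field: lon ⌊209.8541/20⌋ = 10 → K; lat ⌊55.3219/10⌋ = 5 → F.
Square: lon ⌊9.8541/2⌋ = 4; lat ⌊5.3219/1⌋ = 5.
Subsquare: lon ⌊1.8541/0.0833333⌋ = 22 → w; lat ⌊0.3219/0.0416667⌋ = 7 → h.

KF45wh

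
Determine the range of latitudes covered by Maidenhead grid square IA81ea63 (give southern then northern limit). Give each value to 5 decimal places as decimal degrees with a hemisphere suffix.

88.98750° S, 88.98333° S

Field I=8, A=0: +8·20° lon, +0·10° lat → SW at lon -20°, lat -90°.
Square 8, 1: +8·2° lon, +1·1° lat → SW at lon -4°, lat -89°.
Subsquare e=4, a=0: +4·0.0833333° lon, +0·0.0416667° lat → SW at lon -3.66667°, lat -89°.
Extended square 6, 3: +6·0.00833333° lon, +3·0.00416667° lat → SW at lon -3.61667°, lat -88.9875°.
Cell spans 0.00833333° lon × 0.00416667° lat.
south 88.98750° S, north 88.98333° S.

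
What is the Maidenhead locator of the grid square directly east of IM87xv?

IM97av

Longitude subsquare x = 23; +1 → 24, wraps to 0 = a, carry into square.
Longitude square 8; +1 → 9.
The latitude characters are unchanged.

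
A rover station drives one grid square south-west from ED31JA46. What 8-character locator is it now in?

ED31ja35

Longitude extended square 4; −1 → 3.
Latitude extended square 6; −1 → 5.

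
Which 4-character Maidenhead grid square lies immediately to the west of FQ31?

Longitude square 3; −1 → 2.
The latitude characters are unchanged.

FQ21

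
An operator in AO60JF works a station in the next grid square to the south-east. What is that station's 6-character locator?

AO60ke

Longitude subsquare j = 9; +1 → 10 = k.
Latitude subsquare f = 5; −1 → 4 = e.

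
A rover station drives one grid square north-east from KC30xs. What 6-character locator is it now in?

KC40at

Longitude subsquare x = 23; +1 → 24, wraps to 0 = a, carry into square.
Longitude square 3; +1 → 4.
Latitude subsquare s = 18; +1 → 19 = t.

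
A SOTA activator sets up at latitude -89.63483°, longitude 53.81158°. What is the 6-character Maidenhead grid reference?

LA60vi

Add 180° to longitude and 90° to latitude: 233.8116, 0.3652.
Field (20°×10°, letters A–R): lon ⌊233.8116/20⌋ = 11 → L; lat ⌊0.3652/10⌋ = 0 → A.
Square (2°×1°, digits 0–9): lon ⌊13.8116/2⌋ = 6; lat ⌊0.3652/1⌋ = 0.
Subsquare (5′×2.5′, letters a–x): lon ⌊1.8116/0.0833333⌋ = 21 → v; lat ⌊0.3652/0.0416667⌋ = 8 → i.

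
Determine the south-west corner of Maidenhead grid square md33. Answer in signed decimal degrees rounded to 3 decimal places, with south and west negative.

Field M=12, D=3: +12·20° lon, +3·10° lat → SW at lon 60°, lat -60°.
Square 3, 3: +3·2° lon, +3·1° lat → SW at lon 66°, lat -57°.
latitude -57.000, longitude 66.000.

-57.000, 66.000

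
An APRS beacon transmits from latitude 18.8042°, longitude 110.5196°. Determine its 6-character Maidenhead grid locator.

Shift to the Maidenhead origin (180°W, 90°S): lon 290.5196, lat 108.8042.
Field (20°×10°, letters A–R): lon ⌊290.5196/20⌋ = 14 → O; lat ⌊108.8042/10⌋ = 10 → K.
Square (2°×1°, digits 0–9): lon ⌊10.5196/2⌋ = 5; lat ⌊8.8042/1⌋ = 8.
Subsquare (5′×2.5′, letters a–x): lon ⌊0.5196/0.0833333⌋ = 6 → g; lat ⌊0.8042/0.0416667⌋ = 19 → t.

OK58gt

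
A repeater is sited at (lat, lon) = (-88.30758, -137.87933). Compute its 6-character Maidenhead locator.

Add 180° to longitude and 90° to latitude: 42.1207, 1.6924.
Field (20°×10°, letters A–R): lon ⌊42.1207/20⌋ = 2 → C; lat ⌊1.6924/10⌋ = 0 → A.
Square (2°×1°, digits 0–9): lon ⌊2.1207/2⌋ = 1; lat ⌊1.6924/1⌋ = 1.
Subsquare (5′×2.5′, letters a–x): lon ⌊0.1207/0.0833333⌋ = 1 → b; lat ⌊0.6924/0.0416667⌋ = 16 → q.

CA11bq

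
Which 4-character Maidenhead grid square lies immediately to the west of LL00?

Longitude square 0; −1 → -1, wraps to 9, carry into field.
Longitude field L = 11; −1 → 10 = K.
The latitude characters are unchanged.

KL90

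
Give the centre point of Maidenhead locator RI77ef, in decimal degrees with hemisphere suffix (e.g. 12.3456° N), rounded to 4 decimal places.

Field R=17, I=8: +17·20° lon, +8·10° lat → SW at lon 160°, lat -10°.
Square 7, 7: +7·2° lon, +7·1° lat → SW at lon 174°, lat -3°.
Subsquare e=4, f=5: +4·0.0833333° lon, +5·0.0416667° lat → SW at lon 174.333°, lat -2.79167°.
Cell spans 0.0833333° lon × 0.0416667° lat. Centre is SW corner plus half of each.
latitude 2.7708° S, longitude 174.3750° E.

2.7708° S, 174.3750° E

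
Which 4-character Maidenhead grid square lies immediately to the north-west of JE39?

JF20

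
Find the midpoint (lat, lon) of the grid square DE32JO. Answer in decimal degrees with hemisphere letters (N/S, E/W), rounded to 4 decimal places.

Field D=3, E=4: +3·20° lon, +4·10° lat → SW at lon -120°, lat -50°.
Square 3, 2: +3·2° lon, +2·1° lat → SW at lon -114°, lat -48°.
Subsquare j=9, o=14: +9·0.0833333° lon, +14·0.0416667° lat → SW at lon -113.25°, lat -47.4167°.
Cell spans 0.0833333° lon × 0.0416667° lat. Centre is SW corner plus half of each.
latitude 47.3958° S, longitude 113.2083° W.

47.3958° S, 113.2083° W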